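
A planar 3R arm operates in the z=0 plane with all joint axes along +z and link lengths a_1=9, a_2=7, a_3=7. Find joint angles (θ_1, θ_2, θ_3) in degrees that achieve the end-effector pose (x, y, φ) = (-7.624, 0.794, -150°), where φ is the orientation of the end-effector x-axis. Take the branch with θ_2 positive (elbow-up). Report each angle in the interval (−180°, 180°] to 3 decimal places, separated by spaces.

wrist centre = target − a_3·(cos φ, sin φ) = (-1.5618, 4.2940)
cos θ_2 = (20.8777−9²−7²)/(2·9·7) = -0.8660; θ_2 = 150.0028° (elbow-up)
β = atan2(4.2940,-1.5618) = 109.9874°; ψ = atan2(3.4997,2.9377) = 49.9899°
θ_1 = β − ψ = 59.9975°
θ_3 = φ − θ_1 − θ_2 = -0.0003° (wrapped to (-180°,180°])

59.998 150.003 -0.000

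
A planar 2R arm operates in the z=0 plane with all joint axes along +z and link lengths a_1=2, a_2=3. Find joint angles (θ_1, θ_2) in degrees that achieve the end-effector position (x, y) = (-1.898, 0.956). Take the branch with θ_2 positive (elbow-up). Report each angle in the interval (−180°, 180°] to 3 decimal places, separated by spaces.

cos θ_2 = (4.5163−2²−3²)/(2·2·3) = -0.7070; θ_2 = 134.9891° (elbow-up)
β = atan2(0.9560,-1.8980) = 153.2661°; ψ = atan2(2.1217,-0.1209) = 93.2617°
θ_1 = β − ψ = 60.0044°

60.004 134.989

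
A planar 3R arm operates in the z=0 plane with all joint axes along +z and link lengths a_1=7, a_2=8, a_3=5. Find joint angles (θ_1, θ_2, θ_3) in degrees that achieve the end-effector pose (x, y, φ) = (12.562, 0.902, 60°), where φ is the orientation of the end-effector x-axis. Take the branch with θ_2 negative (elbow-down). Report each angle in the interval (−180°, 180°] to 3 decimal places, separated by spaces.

30.001 -90.002 120.001

wrist centre = target − a_3·(cos φ, sin φ) = (10.0620, -3.4281)
cos θ_2 = (112.9959−7²−8²)/(2·7·8) = -0.0000; θ_2 = -90.0021° (elbow-down)
β = atan2(-3.4281,10.0620) = -18.8140°; ψ = atan2(-8.0000,6.9997) = -48.8153°
θ_1 = β − ψ = 30.0013°
θ_3 = φ − θ_1 − θ_2 = 120.0008° (wrapped to (-180°,180°])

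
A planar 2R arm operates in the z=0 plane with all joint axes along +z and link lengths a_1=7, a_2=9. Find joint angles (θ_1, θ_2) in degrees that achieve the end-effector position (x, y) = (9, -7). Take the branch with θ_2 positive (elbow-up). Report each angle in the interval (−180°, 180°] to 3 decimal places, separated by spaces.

cos θ_2 = (130.0000−7²−9²)/(2·7·9) = 0.0000; θ_2 = 90.0000° (elbow-up)
β = atan2(-7.0000,9.0000) = -37.8750°; ψ = atan2(9.0000,7.0000) = 52.1250°
θ_1 = β − ψ = -90.0000°

-90.000 90.000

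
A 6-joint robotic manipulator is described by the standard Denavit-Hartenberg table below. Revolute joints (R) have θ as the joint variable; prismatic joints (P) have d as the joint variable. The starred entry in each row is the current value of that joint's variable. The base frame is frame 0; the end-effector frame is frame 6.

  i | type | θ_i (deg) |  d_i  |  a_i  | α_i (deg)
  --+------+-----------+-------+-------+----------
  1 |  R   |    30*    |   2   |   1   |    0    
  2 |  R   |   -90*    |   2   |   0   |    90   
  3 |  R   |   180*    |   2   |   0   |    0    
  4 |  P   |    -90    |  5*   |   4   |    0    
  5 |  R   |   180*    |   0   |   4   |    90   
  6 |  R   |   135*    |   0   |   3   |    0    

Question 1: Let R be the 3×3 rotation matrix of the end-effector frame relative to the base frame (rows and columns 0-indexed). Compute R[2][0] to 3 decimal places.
End-effector x-axis (col 0 of R) = (-0.6124,-0.3536,0.7071)
R[2][0] = 0.7071

0.707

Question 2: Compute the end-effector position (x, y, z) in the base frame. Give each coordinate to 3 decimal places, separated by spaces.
after link 1: o_1 = (0.8660, 0.5000, 2.0000)
after link 2: o_2 = (0.8660, 0.5000, 4.0000)
after link 3: o_3 = (-0.8660, -0.5000, 4.0000)
after link 4: o_4 = (-5.1962, -3.0000, 8.0000)
after link 5: o_5 = (-5.1962, -3.0000, 4.0000)
after link 6: o_6 = (-7.0333, -4.0607, 6.1213)

-7.033 -4.061 6.121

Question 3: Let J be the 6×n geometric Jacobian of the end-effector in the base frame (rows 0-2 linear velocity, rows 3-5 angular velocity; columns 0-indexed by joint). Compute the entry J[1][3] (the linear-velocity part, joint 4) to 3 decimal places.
-0.500

prismatic axis z_3 = (-0.8660,-0.5000,0.0000)
J_v[:, 3] = z_3; J_ω[:, 3] = (0,0,0)
entry J[1][3] = -0.5000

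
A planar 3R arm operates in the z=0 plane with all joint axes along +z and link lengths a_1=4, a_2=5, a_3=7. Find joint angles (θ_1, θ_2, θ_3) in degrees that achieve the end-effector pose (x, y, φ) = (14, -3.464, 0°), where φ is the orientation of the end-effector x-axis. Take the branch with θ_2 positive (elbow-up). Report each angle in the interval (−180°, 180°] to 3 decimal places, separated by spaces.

wrist centre = target − a_3·(cos φ, sin φ) = (7.0000, -3.4640)
cos θ_2 = (60.9993−4²−5²)/(2·4·5) = 0.5000; θ_2 = 60.0012° (elbow-up)
β = atan2(-3.4640,7.0000) = -26.3288°; ψ = atan2(4.3302,6.4999) = 33.6712°
θ_1 = β − ψ = -60.0000°
θ_3 = φ − θ_1 − θ_2 = -0.0012° (wrapped to (-180°,180°])

-60.000 60.001 -0.001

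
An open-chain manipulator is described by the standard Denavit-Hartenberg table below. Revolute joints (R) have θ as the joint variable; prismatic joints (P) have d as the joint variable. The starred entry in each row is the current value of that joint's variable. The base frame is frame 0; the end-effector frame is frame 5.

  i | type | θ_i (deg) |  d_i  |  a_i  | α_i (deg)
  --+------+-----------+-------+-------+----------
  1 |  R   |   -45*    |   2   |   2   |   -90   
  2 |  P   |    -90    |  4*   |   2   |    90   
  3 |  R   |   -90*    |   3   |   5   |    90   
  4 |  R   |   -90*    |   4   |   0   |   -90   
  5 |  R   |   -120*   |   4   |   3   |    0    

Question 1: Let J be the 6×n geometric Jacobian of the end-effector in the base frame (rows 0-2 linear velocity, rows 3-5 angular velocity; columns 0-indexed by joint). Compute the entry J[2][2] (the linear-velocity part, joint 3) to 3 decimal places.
axis z_2 = (-0.7071,0.7071,0.0000); lever o_n−o_2 = (-9.5459,-3.1820,-6.5981)
cross product → J_v[:, 2] = (-4.6655,-4.6655,9.0000)
J_ω[:, 2] = z_2
entry J[2][2] = 9.0000

9.000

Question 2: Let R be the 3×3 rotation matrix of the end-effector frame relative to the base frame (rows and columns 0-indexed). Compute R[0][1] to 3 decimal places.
End-effector y-axis (col 1 of R) = (0.6124,-0.6124,-0.5000)
R[0][1] = 0.6124

0.612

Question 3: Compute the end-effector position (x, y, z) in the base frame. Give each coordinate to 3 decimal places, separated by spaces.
after link 1: o_1 = (1.4142, -1.4142, 2.0000)
after link 2: o_2 = (4.2426, 1.4142, 4.0000)
after link 3: o_3 = (-1.4142, -0.0000, 4.0000)
after link 4: o_4 = (-1.4142, 0.0000, 0.0000)
after link 5: o_5 = (-5.3033, -1.7678, -2.5981)

-5.303 -1.768 -2.598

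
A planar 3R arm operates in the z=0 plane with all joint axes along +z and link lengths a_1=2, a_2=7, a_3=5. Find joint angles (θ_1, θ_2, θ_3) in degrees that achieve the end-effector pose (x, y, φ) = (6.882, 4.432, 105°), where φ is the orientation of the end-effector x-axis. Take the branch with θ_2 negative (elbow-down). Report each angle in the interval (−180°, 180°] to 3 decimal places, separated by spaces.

wrist centre = target − a_3·(cos φ, sin φ) = (8.1761, -0.3976)
cos θ_2 = (67.0066−2²−7²)/(2·2·7) = 0.5002; θ_2 = -59.9843° (elbow-down)
β = atan2(-0.3976,8.1761) = -2.7843°; ψ = atan2(-6.0612,5.5017) = -47.7705°
θ_1 = β − ψ = 44.9863°
θ_3 = φ − θ_1 − θ_2 = 119.9981° (wrapped to (-180°,180°])

44.986 -59.984 119.998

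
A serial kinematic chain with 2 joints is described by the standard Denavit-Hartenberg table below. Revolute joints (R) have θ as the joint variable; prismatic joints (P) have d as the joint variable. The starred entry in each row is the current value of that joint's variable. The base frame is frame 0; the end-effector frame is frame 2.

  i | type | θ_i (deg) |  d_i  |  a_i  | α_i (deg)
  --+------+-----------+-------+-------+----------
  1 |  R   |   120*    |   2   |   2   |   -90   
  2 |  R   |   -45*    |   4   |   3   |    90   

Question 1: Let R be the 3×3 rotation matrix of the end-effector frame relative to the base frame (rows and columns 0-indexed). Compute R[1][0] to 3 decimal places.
0.612

End-effector x-axis (col 0 of R) = (-0.3536,0.6124,0.7071)
R[1][0] = 0.6124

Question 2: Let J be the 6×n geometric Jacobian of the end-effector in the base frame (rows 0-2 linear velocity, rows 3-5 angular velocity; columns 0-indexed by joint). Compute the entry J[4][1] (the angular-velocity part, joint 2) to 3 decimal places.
axis z_1 = (-0.8660,-0.5000,0.0000); lever o_n−o_1 = (-4.5248,-0.1629,2.1213)
cross product → J_v[:, 1] = (-1.0607,1.8371,-2.1213)
J_ω[:, 1] = z_1
entry J[4][1] = -0.5000

-0.500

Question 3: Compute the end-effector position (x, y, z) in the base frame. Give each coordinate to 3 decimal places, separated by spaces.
-5.525 1.569 4.121

after link 1: o_1 = (-1.0000, 1.7321, 2.0000)
after link 2: o_2 = (-5.5248, 1.5692, 4.1213)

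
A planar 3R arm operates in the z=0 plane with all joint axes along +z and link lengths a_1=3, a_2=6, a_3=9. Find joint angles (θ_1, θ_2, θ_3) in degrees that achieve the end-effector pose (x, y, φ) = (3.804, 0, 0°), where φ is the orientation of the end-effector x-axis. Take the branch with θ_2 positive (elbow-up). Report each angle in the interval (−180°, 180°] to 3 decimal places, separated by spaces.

89.997 120.003 150.000

wrist centre = target − a_3·(cos φ, sin φ) = (-5.1960, 0.0000)
cos θ_2 = (26.9984−3²−6²)/(2·3·6) = -0.5000; θ_2 = 120.0029° (elbow-up)
β = atan2(0.0000,-5.1960) = 180.0000°; ψ = atan2(5.1960,-0.0003) = 90.0029°
θ_1 = β − ψ = 89.9971°
θ_3 = φ − θ_1 − θ_2 = 150.0000° (wrapped to (-180°,180°])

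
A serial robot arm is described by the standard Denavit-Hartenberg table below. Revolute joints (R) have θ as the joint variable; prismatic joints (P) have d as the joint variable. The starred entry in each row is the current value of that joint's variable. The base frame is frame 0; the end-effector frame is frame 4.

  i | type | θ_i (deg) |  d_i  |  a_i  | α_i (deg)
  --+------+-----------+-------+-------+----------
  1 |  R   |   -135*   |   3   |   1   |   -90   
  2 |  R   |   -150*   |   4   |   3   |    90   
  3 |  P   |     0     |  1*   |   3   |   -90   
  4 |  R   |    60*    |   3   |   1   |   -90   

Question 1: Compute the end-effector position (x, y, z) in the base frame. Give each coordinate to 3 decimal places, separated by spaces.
8.270 -1.629 6.134

after link 1: o_1 = (-0.7071, -0.7071, 3.0000)
after link 2: o_2 = (3.9584, -1.6984, 4.5000)
after link 3: o_3 = (6.1491, 0.4923, 5.1340)
after link 4: o_4 = (8.2704, -1.6291, 6.1340)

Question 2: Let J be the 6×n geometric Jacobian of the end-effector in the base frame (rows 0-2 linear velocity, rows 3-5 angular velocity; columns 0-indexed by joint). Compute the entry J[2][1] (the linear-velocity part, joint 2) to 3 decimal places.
axis z_1 = (0.7071,-0.7071,0.0000); lever o_n−o_1 = (8.9775,-0.9220,3.1340)
cross product → J_v[:, 1] = (-2.2161,-2.2161,5.6962)
J_ω[:, 1] = z_1
entry J[2][1] = 5.6962

5.696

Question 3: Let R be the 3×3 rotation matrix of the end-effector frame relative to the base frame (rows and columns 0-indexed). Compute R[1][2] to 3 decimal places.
End-effector z-axis (col 2 of R) = (-0.7071,-0.7071,0.0000)
R[1][2] = -0.7071

-0.707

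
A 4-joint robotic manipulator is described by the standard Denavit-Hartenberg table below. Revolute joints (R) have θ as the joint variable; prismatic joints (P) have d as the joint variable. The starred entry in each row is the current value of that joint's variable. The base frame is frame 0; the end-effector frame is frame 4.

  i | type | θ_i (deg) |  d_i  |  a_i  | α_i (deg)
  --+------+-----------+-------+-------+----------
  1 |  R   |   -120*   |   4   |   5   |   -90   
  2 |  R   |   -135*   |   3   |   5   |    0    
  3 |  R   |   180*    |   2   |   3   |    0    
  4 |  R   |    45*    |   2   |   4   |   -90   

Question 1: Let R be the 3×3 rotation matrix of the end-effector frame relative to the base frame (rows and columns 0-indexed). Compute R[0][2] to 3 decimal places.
End-effector z-axis (col 2 of R) = (0.5000,0.8660,-0.0000)
R[0][2] = 0.5000

0.500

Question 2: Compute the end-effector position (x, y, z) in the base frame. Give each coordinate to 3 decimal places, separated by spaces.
after link 1: o_1 = (-2.5000, -4.3301, 4.0000)
after link 2: o_2 = (1.8658, -2.7683, 7.5355)
after link 3: o_3 = (2.5372, -5.6054, 5.4142)
after link 4: o_4 = (4.2693, -6.6054, 1.4142)

4.269 -6.605 1.414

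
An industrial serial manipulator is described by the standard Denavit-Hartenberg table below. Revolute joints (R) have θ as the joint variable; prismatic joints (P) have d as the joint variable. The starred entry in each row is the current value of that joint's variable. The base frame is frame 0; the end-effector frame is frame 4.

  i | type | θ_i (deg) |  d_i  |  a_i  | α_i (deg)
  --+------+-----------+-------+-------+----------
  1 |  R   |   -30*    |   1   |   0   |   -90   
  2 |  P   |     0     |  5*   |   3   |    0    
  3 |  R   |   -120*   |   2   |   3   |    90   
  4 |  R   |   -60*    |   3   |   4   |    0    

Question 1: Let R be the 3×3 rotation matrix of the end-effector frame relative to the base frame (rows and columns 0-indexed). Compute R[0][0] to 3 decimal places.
End-effector x-axis (col 0 of R) = (-0.6495,-0.6250,0.4330)
R[0][0] = -0.6495

-0.650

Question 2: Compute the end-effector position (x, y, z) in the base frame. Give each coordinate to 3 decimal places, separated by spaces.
-0.049 4.111 3.830

after link 1: o_1 = (0.0000, 0.0000, 1.0000)
after link 2: o_2 = (5.0981, 2.8301, 1.0000)
after link 3: o_3 = (4.7990, 5.3122, 3.5981)
after link 4: o_4 = (-0.0490, 4.1112, 3.8301)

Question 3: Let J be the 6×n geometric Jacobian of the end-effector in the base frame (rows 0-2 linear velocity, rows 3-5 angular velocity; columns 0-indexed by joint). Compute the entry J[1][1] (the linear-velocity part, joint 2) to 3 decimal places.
0.866

prismatic axis z_1 = (0.5000,0.8660,0.0000)
J_v[:, 1] = z_1; J_ω[:, 1] = (0,0,0)
entry J[1][1] = 0.8660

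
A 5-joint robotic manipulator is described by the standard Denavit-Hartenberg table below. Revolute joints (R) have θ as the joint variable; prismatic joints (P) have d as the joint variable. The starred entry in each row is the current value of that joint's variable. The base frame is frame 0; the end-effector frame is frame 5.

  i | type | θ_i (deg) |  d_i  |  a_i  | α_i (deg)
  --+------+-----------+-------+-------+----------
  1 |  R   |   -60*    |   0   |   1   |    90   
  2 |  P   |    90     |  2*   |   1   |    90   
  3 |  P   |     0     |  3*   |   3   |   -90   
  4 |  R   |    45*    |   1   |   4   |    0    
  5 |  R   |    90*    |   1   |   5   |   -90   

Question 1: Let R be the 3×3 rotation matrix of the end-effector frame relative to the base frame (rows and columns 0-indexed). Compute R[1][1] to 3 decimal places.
0.500

End-effector y-axis (col 1 of R) = (0.8660,0.5000,-0.0000)
R[1][1] = 0.5000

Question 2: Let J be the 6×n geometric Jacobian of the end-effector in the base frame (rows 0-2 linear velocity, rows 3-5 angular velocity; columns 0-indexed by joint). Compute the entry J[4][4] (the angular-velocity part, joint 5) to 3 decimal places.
axis z_4 = (-0.8660,-0.5000,0.0000); lever o_n−o_4 = (-2.6338,2.5619,-3.5355)
cross product → J_v[:, 4] = (1.7678,-3.0619,-3.5355)
J_ω[:, 4] = z_4
entry J[4][4] = -0.5000

-0.500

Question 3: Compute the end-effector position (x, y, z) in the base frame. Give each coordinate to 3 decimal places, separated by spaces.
-4.646 0.047 3.293

after link 1: o_1 = (0.5000, -0.8660, 0.0000)
after link 2: o_2 = (-1.2321, -1.8660, 1.0000)
after link 3: o_3 = (0.2679, -4.4641, 4.0000)
after link 4: o_4 = (-2.0123, -2.5146, 6.8284)
after link 5: o_5 = (-4.6461, 0.0473, 3.2929)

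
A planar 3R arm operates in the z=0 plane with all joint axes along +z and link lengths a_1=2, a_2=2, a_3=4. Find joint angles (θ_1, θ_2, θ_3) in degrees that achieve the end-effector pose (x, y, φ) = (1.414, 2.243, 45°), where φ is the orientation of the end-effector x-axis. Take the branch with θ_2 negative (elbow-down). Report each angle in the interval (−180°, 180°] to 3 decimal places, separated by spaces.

-90.016 -134.998 -89.985

wrist centre = target − a_3·(cos φ, sin φ) = (-1.4144, -0.5854)
cos θ_2 = (2.3433−2²−2²)/(2·2·2) = -0.7071; θ_2 = -134.9981° (elbow-down)
β = atan2(-0.5854,-1.4144) = -157.5155°; ψ = atan2(-1.4143,0.5858) = -67.4991°
θ_1 = β − ψ = -90.0164°
θ_3 = φ − θ_1 − θ_2 = -89.9854° (wrapped to (-180°,180°])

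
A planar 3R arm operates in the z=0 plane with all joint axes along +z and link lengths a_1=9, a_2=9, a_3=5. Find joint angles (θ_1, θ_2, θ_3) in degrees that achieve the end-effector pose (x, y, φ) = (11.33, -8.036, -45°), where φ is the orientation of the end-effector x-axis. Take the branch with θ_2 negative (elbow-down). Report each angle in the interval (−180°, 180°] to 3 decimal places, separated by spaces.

wrist centre = target − a_3·(cos φ, sin φ) = (7.7945, -4.5005)
cos θ_2 = (81.0079−9²−9²)/(2·9·9) = -0.5000; θ_2 = -119.9968° (elbow-down)
β = atan2(-4.5005,7.7945) = -30.0018°; ψ = atan2(-7.7945,4.5004) = -59.9984°
θ_1 = β − ψ = 29.9966°
θ_3 = φ − θ_1 − θ_2 = 45.0002° (wrapped to (-180°,180°])

29.997 -119.997 45.000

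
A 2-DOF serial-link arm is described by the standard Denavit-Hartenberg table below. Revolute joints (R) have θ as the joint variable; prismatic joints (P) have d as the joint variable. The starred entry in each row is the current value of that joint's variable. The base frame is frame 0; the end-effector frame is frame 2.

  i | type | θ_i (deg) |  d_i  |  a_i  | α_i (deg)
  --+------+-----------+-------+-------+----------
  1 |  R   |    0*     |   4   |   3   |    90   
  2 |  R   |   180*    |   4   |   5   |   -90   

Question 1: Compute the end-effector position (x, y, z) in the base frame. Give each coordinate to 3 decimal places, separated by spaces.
after link 1: o_1 = (3.0000, 0.0000, 4.0000)
after link 2: o_2 = (-2.0000, -4.0000, 4.0000)

-2.000 -4.000 4.000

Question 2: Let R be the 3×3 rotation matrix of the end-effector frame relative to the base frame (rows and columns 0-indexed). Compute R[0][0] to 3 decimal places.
-1.000

End-effector x-axis (col 0 of R) = (-1.0000,0.0000,0.0000)
R[0][0] = -1.0000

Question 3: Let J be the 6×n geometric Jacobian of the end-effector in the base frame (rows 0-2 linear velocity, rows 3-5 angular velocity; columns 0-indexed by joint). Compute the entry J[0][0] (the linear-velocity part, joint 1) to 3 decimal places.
axis z_0 = ẑ; lever o_n−o_0 = (-2.0000,-4.0000,4.0000)
cross product → J_v[:, 0] = (4.0000,-2.0000,0.0000)
J_ω[:, 0] = z_0
entry J[0][0] = 4.0000

4.000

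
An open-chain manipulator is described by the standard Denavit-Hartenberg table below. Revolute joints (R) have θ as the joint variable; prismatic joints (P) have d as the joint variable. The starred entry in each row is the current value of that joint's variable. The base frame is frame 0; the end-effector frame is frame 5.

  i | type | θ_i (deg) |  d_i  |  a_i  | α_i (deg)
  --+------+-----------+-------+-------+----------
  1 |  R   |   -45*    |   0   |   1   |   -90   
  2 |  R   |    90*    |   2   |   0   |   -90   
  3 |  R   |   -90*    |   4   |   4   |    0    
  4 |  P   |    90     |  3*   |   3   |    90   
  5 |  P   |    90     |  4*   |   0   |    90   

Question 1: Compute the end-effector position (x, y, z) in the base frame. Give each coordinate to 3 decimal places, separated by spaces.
2.828 11.314 -3.000

after link 1: o_1 = (0.7071, -0.7071, 0.0000)
after link 2: o_2 = (2.1213, 0.7071, 0.0000)
after link 3: o_3 = (2.1213, 6.3640, -0.0000)
after link 4: o_4 = (-0.0000, 8.4853, -3.0000)
after link 5: o_5 = (2.8284, 11.3137, -3.0000)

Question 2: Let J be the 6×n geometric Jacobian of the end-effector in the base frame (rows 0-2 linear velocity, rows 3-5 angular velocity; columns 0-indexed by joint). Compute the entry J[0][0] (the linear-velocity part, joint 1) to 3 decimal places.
axis z_0 = ẑ; lever o_n−o_0 = (2.8284,11.3137,-3.0000)
cross product → J_v[:, 0] = (-11.3137,2.8284,0.0000)
J_ω[:, 0] = z_0
entry J[0][0] = -11.3137

-11.314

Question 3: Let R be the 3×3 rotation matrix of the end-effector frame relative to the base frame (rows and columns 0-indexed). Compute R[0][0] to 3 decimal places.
-0.707

End-effector x-axis (col 0 of R) = (-0.7071,0.7071,-0.0000)
R[0][0] = -0.7071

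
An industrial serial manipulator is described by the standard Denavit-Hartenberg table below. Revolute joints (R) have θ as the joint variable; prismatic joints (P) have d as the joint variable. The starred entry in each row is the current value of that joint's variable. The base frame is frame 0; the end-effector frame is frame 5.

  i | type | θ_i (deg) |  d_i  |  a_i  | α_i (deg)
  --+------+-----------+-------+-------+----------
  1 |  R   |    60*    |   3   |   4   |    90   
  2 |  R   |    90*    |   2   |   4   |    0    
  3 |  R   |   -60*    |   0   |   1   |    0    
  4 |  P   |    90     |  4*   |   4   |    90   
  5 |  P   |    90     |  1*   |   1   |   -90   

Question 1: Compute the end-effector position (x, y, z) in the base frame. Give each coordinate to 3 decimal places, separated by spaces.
after link 1: o_1 = (2.0000, 3.4641, 3.0000)
after link 2: o_2 = (3.7321, 2.4641, 7.0000)
after link 3: o_3 = (4.1651, 3.2141, 7.5000)
after link 4: o_4 = (6.6292, -0.5179, 10.9641)
after link 5: o_5 = (7.9282, -0.2679, 11.4641)

7.928 -0.268 11.464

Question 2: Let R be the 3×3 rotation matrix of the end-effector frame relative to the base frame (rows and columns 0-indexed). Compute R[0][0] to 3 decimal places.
0.866

End-effector x-axis (col 0 of R) = (0.8660,-0.5000,0.0000)
R[0][0] = 0.8660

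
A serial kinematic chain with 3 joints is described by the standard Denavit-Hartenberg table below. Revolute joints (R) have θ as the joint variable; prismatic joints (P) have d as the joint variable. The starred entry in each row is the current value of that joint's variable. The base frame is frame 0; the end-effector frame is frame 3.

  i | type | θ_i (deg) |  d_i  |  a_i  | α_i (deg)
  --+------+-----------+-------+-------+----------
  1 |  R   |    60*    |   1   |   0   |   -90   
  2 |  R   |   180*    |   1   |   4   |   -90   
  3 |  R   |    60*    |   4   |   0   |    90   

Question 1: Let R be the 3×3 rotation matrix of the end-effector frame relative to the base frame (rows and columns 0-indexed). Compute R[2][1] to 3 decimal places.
1.000

End-effector y-axis (col 1 of R) = (-0.0000,-0.0000,1.0000)
R[2][1] = 1.0000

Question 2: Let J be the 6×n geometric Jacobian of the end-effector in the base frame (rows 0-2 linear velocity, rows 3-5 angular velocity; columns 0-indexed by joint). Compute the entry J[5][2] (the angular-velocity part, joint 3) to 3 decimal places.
axis z_2 = (-0.0000,-0.0000,1.0000); lever o_n−o_2 = (-0.0000,-0.0000,4.0000)
cross product → J_v[:, 2] = (0.0000,-0.0000,-0.0000)
J_ω[:, 2] = z_2
entry J[5][2] = 1.0000

1.000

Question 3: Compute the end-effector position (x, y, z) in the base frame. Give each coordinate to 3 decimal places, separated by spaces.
-2.866 -2.964 5.000

after link 1: o_1 = (0.0000, 0.0000, 1.0000)
after link 2: o_2 = (-2.8660, -2.9641, 1.0000)
after link 3: o_3 = (-2.8660, -2.9641, 5.0000)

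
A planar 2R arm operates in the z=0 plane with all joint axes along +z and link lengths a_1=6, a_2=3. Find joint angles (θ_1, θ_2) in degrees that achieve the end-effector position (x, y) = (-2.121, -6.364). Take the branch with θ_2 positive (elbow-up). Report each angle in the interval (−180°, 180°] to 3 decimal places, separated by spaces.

-134.998 90.001

cos θ_2 = (44.9991−6²−3²)/(2·6·3) = -0.0000; θ_2 = 90.0014° (elbow-up)
β = atan2(-6.3640,-2.1210) = -108.4322°; ψ = atan2(3.0000,5.9999) = 26.5653°
θ_1 = β − ψ = -134.9976°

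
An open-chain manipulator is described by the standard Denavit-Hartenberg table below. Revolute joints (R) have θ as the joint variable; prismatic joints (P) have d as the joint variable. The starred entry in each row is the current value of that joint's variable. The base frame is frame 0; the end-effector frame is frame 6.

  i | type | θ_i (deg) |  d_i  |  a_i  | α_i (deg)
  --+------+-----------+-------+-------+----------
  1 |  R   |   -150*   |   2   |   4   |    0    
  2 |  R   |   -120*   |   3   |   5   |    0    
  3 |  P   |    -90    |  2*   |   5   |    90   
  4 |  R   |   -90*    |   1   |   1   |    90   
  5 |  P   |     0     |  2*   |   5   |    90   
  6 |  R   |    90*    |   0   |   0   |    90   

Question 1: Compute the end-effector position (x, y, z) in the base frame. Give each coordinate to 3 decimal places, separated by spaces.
after link 1: o_1 = (-3.4641, -2.0000, 2.0000)
after link 2: o_2 = (-3.4641, 3.0000, 5.0000)
after link 3: o_3 = (1.5359, 3.0000, 7.0000)
after link 4: o_4 = (1.5359, 2.0000, 6.0000)
after link 5: o_5 = (-0.4641, 2.0000, 1.0000)
after link 6: o_6 = (-0.4641, 2.0000, 1.0000)

-0.464 2.000 1.000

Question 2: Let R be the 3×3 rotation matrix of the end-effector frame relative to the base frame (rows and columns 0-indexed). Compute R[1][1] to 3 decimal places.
End-effector y-axis (col 1 of R) = (-0.0000,1.0000,-0.0000)
R[1][1] = 1.0000

1.000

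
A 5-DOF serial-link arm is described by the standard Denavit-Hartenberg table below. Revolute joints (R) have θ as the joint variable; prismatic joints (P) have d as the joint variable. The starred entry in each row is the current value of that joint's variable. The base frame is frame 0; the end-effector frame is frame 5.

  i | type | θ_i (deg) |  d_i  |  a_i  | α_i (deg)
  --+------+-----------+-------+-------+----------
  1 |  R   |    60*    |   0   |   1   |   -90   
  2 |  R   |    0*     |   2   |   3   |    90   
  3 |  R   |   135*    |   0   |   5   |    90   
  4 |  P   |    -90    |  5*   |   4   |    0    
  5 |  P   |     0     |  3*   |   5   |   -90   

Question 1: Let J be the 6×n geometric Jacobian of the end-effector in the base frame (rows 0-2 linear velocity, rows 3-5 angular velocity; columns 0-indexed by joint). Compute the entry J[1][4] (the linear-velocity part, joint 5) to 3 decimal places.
0.966

prismatic axis z_4 = (-0.2588,0.9659,0.0000)
J_v[:, 4] = z_4; J_ω[:, 4] = (0,0,0)
entry J[1][4] = 0.9659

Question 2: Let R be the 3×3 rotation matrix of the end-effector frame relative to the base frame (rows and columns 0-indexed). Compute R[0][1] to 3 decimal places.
End-effector y-axis (col 1 of R) = (0.2588,-0.9659,-0.0000)
R[0][1] = 0.2588

0.259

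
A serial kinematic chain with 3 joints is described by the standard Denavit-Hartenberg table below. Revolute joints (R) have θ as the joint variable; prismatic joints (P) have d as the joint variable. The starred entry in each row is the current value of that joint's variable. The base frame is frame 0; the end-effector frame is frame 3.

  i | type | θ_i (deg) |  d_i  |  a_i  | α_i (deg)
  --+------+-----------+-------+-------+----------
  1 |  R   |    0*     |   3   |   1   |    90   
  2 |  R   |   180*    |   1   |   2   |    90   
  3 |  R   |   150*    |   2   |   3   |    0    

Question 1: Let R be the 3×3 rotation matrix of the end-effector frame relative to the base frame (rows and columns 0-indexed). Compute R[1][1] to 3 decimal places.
End-effector y-axis (col 1 of R) = (0.5000,0.8660,-0.0000)
R[1][1] = 0.8660

0.866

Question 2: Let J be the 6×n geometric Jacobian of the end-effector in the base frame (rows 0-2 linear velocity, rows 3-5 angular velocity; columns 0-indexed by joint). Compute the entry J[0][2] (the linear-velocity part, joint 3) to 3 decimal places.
axis z_2 = (0.0000,0.0000,1.0000); lever o_n−o_2 = (2.5981,-1.5000,2.0000)
cross product → J_v[:, 2] = (1.5000,2.5981,-0.0000)
J_ω[:, 2] = z_2
entry J[0][2] = 1.5000

1.500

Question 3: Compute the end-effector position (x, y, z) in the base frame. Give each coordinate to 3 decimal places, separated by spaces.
1.598 -2.500 5.000

after link 1: o_1 = (1.0000, 0.0000, 3.0000)
after link 2: o_2 = (-1.0000, -1.0000, 3.0000)
after link 3: o_3 = (1.5981, -2.5000, 5.0000)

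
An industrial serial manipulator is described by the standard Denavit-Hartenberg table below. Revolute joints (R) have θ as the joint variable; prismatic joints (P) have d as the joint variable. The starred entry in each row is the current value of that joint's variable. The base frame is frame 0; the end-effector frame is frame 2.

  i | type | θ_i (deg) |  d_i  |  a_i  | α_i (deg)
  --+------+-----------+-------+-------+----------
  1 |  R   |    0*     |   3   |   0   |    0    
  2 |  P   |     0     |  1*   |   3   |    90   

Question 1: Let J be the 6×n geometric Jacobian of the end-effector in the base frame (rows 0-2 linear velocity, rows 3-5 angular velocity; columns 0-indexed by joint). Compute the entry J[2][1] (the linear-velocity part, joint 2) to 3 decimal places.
1.000

prismatic axis z_1 = (0.0000,0.0000,1.0000)
J_v[:, 1] = z_1; J_ω[:, 1] = (0,0,0)
entry J[2][1] = 1.0000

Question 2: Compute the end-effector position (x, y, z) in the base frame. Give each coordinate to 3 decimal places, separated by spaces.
3.000 0.000 4.000

after link 1: o_1 = (0.0000, 0.0000, 3.0000)
after link 2: o_2 = (3.0000, 0.0000, 4.0000)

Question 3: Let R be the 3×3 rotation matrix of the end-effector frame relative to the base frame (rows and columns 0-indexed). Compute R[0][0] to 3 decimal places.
End-effector x-axis (col 0 of R) = (1.0000,0.0000,0.0000)
R[0][0] = 1.0000

1.000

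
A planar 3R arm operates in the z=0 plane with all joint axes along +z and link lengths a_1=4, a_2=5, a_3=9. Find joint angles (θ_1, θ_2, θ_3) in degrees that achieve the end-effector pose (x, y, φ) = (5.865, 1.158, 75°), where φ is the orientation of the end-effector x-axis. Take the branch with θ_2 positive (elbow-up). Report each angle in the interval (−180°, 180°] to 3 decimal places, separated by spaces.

wrist centre = target − a_3·(cos φ, sin φ) = (3.5356, -7.5353)
cos θ_2 = (69.2819−4²−5²)/(2·4·5) = 0.7070; θ_2 = 45.0048° (elbow-up)
β = atan2(-7.5353,3.5356) = -64.8637°; ψ = atan2(3.5358,7.5352) = 25.1378°
θ_1 = β − ψ = -90.0015°
θ_3 = φ − θ_1 − θ_2 = 119.9967° (wrapped to (-180°,180°])

-90.002 45.005 119.997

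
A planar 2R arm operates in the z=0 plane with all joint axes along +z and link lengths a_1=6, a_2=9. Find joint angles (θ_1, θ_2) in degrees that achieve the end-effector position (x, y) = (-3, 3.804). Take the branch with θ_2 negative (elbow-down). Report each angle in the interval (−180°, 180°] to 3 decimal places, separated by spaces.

-120.003 -149.999

cos θ_2 = (23.4704−6²−9²)/(2·6·9) = -0.8660; θ_2 = -149.9988° (elbow-down)
β = atan2(3.8040,-3.0000) = 128.2608°; ψ = atan2(-4.5002,-1.7941) = -111.7362°
θ_1 = β − ψ = 239.9971°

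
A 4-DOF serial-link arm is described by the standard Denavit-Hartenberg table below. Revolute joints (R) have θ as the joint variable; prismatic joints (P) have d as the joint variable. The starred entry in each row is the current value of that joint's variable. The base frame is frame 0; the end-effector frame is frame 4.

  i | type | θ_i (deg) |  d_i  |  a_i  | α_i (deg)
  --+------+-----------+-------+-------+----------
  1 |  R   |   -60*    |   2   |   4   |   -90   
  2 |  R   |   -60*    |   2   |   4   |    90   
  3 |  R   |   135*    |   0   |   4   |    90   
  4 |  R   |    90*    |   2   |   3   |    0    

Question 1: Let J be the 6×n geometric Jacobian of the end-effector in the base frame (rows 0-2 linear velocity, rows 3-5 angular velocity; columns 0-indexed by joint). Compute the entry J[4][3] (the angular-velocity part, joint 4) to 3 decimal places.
0.047

axis z_3 = (0.7891,0.0474,0.6124); lever o_n−o_3 = (0.2793,2.3447,2.7247)
cross product → J_v[:, 3] = (-1.3068,-1.9792,1.8371)
J_ω[:, 3] = z_3
entry J[4][3] = 0.0474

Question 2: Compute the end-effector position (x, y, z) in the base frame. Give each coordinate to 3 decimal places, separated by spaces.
after link 1: o_1 = (2.0000, -3.4641, 2.0000)
after link 2: o_2 = (4.7321, -4.1962, 5.4641)
after link 3: o_3 = (6.4744, -1.5572, 3.0146)
after link 4: o_4 = (6.7537, 0.7875, 5.7394)

6.754 0.788 5.739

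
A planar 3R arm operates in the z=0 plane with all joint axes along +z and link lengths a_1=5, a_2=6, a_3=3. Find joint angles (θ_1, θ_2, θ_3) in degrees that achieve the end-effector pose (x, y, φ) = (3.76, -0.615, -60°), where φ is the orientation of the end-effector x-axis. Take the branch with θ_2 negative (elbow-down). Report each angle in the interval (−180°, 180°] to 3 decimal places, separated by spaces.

wrist centre = target − a_3·(cos φ, sin φ) = (2.2600, 1.9831)
cos θ_2 = (9.0402−5²−6²)/(2·5·6) = -0.8660; θ_2 = -149.9967° (elbow-down)
β = atan2(1.9831,2.2600) = 41.2659°; ψ = atan2(-3.0003,-0.1960) = -93.7373°
θ_1 = β − ψ = 135.0032°
θ_3 = φ − θ_1 − θ_2 = -45.0064° (wrapped to (-180°,180°])

135.003 -149.997 -45.006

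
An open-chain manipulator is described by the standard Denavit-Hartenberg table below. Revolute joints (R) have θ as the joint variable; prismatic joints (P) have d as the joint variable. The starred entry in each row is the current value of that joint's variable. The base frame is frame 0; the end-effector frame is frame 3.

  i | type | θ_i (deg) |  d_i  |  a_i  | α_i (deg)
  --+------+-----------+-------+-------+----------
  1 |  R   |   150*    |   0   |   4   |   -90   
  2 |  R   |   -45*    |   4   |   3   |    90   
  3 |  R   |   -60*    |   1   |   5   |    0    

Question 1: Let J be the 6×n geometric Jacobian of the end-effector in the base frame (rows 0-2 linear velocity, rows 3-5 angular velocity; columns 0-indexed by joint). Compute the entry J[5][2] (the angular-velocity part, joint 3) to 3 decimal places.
axis z_2 = (0.6124,-0.3536,0.7071); lever o_n−o_2 = (1.2465,4.2803,2.4749)
cross product → J_v[:, 2] = (-3.9017,-0.6341,3.0619)
J_ω[:, 2] = z_2
entry J[5][2] = 0.7071

0.707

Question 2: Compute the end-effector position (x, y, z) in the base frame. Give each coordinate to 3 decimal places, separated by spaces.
-6.055 3.877 4.596

after link 1: o_1 = (-3.4641, 2.0000, 0.0000)
after link 2: o_2 = (-7.3012, -0.4034, 2.1213)
after link 3: o_3 = (-6.0547, 3.8769, 4.5962)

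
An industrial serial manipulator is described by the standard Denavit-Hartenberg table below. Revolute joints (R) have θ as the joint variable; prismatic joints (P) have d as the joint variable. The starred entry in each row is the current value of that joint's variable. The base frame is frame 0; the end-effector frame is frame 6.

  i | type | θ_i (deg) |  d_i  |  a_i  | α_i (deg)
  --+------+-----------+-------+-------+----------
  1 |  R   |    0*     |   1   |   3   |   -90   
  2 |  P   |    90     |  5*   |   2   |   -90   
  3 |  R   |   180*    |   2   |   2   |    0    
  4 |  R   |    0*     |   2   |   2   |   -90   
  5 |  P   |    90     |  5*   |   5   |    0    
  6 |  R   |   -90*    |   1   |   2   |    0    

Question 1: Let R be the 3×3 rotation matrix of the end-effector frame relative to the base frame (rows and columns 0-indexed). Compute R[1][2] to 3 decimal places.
1.000

End-effector z-axis (col 2 of R) = (-0.0000,1.0000,0.0000)
R[1][2] = 1.0000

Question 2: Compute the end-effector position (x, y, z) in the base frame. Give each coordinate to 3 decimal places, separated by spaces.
4.000 11.000 5.000

after link 1: o_1 = (3.0000, 0.0000, 1.0000)
after link 2: o_2 = (3.0000, 5.0000, -1.0000)
after link 3: o_3 = (1.0000, 5.0000, 1.0000)
after link 4: o_4 = (-1.0000, 5.0000, 3.0000)
after link 5: o_5 = (4.0000, 10.0000, 3.0000)
after link 6: o_6 = (4.0000, 11.0000, 5.0000)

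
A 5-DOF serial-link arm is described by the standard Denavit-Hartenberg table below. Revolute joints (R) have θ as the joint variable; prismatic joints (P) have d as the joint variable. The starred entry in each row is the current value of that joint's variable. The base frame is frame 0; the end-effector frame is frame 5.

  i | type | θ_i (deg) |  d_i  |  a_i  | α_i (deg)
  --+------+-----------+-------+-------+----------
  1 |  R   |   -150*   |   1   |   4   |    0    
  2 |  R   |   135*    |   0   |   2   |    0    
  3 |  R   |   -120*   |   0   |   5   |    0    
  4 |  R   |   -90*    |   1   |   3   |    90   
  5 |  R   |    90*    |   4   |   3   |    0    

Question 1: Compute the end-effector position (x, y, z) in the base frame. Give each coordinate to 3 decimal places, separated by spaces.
after link 1: o_1 = (-3.4641, -2.0000, 1.0000)
after link 2: o_2 = (-1.5322, -2.5176, 1.0000)
after link 3: o_3 = (-5.0678, -6.0532, 1.0000)
after link 4: o_4 = (-7.1891, -3.9319, 2.0000)
after link 5: o_5 = (-4.3607, -1.1034, 5.0000)

-4.361 -1.103 5.000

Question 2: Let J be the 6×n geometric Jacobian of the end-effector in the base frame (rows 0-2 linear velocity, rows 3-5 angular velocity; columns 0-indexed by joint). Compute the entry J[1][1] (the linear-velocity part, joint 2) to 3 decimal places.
axis z_1 = (0.0000,0.0000,1.0000); lever o_n−o_1 = (-0.8966,0.8966,4.0000)
cross product → J_v[:, 1] = (-0.8966,-0.8966,0.0000)
J_ω[:, 1] = z_1
entry J[1][1] = -0.8966

-0.897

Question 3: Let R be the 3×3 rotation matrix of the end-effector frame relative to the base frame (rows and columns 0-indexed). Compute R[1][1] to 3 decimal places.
End-effector y-axis (col 1 of R) = (0.7071,-0.7071,0.0000)
R[1][1] = -0.7071

-0.707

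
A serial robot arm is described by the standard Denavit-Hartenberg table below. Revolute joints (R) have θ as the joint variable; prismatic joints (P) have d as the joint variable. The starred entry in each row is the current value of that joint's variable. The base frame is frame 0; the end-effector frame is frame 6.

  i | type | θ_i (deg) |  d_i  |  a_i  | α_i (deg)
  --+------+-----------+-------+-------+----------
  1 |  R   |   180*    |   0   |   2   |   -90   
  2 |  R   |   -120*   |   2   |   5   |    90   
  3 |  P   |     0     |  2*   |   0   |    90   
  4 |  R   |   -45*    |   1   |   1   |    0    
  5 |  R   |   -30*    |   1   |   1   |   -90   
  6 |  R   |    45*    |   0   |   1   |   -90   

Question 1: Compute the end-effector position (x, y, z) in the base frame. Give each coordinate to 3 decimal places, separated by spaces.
0.766 -0.707 5.503

after link 1: o_1 = (-2.0000, 0.0000, 0.0000)
after link 2: o_2 = (0.5000, -2.0000, 4.3301)
after link 3: o_3 = (2.2321, -2.0000, 3.3301)
after link 4: o_4 = (1.9732, -1.0000, 4.2961)
after link 5: o_5 = (1.2661, 0.0000, 5.0032)
after link 6: o_6 = (0.7661, -0.7071, 5.5032)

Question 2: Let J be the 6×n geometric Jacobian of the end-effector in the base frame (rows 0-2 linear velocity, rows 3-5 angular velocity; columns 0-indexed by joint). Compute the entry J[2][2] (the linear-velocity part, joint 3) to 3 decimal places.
prismatic axis z_2 = (0.8660,-0.0000,-0.5000)
J_v[:, 2] = z_2; J_ω[:, 2] = (0,0,0)
entry J[2][2] = -0.5000

-0.500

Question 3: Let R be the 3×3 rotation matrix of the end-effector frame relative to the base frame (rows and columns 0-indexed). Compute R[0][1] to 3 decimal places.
End-effector y-axis (col 1 of R) = (-0.7071,-0.0000,-0.7071)
R[0][1] = -0.7071

-0.707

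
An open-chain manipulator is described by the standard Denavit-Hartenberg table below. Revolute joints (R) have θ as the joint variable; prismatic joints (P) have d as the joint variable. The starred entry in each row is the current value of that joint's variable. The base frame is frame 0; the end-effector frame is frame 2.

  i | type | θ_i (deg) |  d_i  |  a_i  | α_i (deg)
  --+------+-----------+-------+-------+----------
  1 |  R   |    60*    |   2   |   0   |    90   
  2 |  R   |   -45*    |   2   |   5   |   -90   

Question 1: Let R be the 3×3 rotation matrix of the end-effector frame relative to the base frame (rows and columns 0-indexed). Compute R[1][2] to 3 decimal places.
0.612

End-effector z-axis (col 2 of R) = (0.3536,0.6124,0.7071)
R[1][2] = 0.6124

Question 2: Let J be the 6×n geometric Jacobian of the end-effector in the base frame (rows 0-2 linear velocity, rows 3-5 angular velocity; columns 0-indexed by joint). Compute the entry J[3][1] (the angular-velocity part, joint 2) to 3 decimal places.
0.866

axis z_1 = (0.8660,-0.5000,0.0000); lever o_n−o_1 = (3.4998,2.0619,-3.5355)
cross product → J_v[:, 1] = (1.7678,3.0619,3.5355)
J_ω[:, 1] = z_1
entry J[3][1] = 0.8660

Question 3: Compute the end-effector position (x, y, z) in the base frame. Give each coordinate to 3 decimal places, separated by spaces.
3.500 2.062 -1.536

after link 1: o_1 = (0.0000, 0.0000, 2.0000)
after link 2: o_2 = (3.4998, 2.0619, -1.5355)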